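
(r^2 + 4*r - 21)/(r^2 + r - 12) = (r + 7)/(r + 4)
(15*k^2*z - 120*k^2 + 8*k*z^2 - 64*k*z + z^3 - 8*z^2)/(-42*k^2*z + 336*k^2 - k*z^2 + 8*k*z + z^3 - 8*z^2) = (15*k^2 + 8*k*z + z^2)/(-42*k^2 - k*z + z^2)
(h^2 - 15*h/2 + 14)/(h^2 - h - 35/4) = 2*(h - 4)/(2*h + 5)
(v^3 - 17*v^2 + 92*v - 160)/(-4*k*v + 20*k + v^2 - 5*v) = (v^2 - 12*v + 32)/(-4*k + v)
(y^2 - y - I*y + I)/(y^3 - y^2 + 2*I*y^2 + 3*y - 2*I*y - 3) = 1/(y + 3*I)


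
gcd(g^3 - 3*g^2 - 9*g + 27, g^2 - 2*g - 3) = g - 3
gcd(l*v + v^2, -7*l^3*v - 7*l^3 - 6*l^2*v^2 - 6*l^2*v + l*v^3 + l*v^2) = l + v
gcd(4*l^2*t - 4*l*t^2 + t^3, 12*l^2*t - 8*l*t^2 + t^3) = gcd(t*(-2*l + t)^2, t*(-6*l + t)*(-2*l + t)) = -2*l*t + t^2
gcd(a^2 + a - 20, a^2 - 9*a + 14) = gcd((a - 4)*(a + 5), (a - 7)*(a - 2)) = 1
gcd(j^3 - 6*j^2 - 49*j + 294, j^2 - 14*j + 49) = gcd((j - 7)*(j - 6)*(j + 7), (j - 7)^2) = j - 7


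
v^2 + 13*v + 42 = (v + 6)*(v + 7)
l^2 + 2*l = l*(l + 2)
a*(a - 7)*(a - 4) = a^3 - 11*a^2 + 28*a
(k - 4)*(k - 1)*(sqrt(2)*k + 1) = sqrt(2)*k^3 - 5*sqrt(2)*k^2 + k^2 - 5*k + 4*sqrt(2)*k + 4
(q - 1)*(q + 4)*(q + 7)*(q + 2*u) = q^4 + 2*q^3*u + 10*q^3 + 20*q^2*u + 17*q^2 + 34*q*u - 28*q - 56*u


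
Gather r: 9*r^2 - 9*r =9*r^2 - 9*r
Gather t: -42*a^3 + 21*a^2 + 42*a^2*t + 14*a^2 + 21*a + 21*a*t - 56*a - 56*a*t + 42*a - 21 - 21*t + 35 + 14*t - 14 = -42*a^3 + 35*a^2 + 7*a + t*(42*a^2 - 35*a - 7)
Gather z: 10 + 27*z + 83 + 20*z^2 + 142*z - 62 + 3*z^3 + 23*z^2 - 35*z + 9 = 3*z^3 + 43*z^2 + 134*z + 40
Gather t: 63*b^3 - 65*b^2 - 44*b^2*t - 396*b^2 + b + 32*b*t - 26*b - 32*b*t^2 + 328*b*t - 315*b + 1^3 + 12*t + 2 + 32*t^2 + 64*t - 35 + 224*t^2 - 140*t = 63*b^3 - 461*b^2 - 340*b + t^2*(256 - 32*b) + t*(-44*b^2 + 360*b - 64) - 32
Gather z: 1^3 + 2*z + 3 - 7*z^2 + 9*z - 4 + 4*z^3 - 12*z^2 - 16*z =4*z^3 - 19*z^2 - 5*z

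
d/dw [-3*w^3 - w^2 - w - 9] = -9*w^2 - 2*w - 1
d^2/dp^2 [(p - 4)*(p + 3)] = 2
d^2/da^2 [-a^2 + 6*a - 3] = -2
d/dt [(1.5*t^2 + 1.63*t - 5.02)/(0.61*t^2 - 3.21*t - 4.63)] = (-5.8093*t^2 - 7.7656*t - 23.6611)/(0.3721*t^4 - 3.9162*t^3 + 4.6555*t^2 + 29.7246*t + 21.4369)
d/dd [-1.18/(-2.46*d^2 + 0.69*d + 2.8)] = (0.8142 - 5.8056*d)/(-2.46*d^2 + 0.69*d + 2.8)^2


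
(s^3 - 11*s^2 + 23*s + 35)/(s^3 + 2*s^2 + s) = (s^2 - 12*s + 35)/(s*(s + 1))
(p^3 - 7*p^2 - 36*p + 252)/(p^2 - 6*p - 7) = (p^2 - 36)/(p + 1)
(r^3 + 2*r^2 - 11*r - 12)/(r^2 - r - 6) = (r^2 + 5*r + 4)/(r + 2)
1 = 1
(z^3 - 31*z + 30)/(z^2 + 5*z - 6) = z - 5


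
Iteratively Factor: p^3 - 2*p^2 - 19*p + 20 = (p - 5)*(p^2 + 3*p - 4) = (p - 5)*(p + 4)*(p - 1)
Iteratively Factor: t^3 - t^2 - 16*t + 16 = (t - 4)*(t^2 + 3*t - 4) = (t - 4)*(t + 4)*(t - 1)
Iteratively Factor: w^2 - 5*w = (w)*(w - 5)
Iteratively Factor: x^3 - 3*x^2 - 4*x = (x)*(x^2 - 3*x - 4) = x*(x + 1)*(x - 4)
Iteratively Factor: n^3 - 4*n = (n)*(n^2 - 4) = n*(n + 2)*(n - 2)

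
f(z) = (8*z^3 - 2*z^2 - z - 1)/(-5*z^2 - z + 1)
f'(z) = (10*z + 1)*(8*z^3 - 2*z^2 - z - 1)/(-5*z^2 - z + 1)^2 + (24*z^2 - 4*z - 1)/(-5*z^2 - z + 1)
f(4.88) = -7.13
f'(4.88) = -1.60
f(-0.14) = -0.88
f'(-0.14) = 0.37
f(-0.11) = -0.88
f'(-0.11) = -0.17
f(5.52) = -8.15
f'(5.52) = -1.60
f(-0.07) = -0.90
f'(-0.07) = -0.83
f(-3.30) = 6.12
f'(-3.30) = -1.55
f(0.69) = 0.01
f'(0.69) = -3.73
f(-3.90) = 7.06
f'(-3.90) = -1.57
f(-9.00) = 15.15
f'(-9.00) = -1.60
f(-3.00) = 5.66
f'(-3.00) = -1.53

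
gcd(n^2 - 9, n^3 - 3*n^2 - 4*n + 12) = n - 3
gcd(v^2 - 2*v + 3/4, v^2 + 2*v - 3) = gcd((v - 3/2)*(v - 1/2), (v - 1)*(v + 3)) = 1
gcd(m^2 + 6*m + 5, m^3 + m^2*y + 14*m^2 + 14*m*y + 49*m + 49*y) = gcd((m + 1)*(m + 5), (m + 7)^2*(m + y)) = 1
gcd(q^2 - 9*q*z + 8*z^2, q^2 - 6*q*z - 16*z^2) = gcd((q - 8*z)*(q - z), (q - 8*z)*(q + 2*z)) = -q + 8*z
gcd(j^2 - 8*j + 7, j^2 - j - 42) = j - 7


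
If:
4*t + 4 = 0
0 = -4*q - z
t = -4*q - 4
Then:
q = -3/4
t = -1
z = 3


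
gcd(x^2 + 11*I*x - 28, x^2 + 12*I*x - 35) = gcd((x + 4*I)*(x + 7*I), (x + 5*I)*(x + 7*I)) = x + 7*I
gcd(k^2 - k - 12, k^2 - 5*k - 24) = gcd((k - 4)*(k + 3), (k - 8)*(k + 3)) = k + 3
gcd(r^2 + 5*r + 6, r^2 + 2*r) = r + 2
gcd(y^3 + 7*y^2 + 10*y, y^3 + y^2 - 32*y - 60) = y^2 + 7*y + 10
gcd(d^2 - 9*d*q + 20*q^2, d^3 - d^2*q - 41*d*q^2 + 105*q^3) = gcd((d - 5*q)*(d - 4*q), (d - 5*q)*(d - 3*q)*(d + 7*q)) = -d + 5*q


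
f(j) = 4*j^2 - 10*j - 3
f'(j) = 8*j - 10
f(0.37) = -6.15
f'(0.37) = -7.04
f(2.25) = -5.25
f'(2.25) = 8.00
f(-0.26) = -0.13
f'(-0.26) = -12.08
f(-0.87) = 8.73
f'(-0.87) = -16.96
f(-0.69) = 5.80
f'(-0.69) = -15.52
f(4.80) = 41.16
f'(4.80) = 28.40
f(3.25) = 6.75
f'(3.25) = 16.00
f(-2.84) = 57.66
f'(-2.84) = -32.72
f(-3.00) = 63.00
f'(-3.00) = -34.00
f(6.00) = 81.00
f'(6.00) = 38.00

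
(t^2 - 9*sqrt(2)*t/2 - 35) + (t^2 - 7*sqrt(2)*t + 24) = 2*t^2 - 23*sqrt(2)*t/2 - 11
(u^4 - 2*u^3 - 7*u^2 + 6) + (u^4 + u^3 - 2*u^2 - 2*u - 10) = 2*u^4 - u^3 - 9*u^2 - 2*u - 4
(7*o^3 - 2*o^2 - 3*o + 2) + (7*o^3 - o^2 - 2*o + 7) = 14*o^3 - 3*o^2 - 5*o + 9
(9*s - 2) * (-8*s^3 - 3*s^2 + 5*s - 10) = -72*s^4 - 11*s^3 + 51*s^2 - 100*s + 20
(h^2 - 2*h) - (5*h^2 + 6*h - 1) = -4*h^2 - 8*h + 1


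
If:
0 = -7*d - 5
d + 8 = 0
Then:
No Solution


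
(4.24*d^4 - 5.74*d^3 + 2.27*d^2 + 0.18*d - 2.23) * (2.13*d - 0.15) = 9.0312*d^5 - 12.8622*d^4 + 5.6961*d^3 + 0.0429*d^2 - 4.7769*d + 0.3345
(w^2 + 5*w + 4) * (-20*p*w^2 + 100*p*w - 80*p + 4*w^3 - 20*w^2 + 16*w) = -20*p*w^4 + 340*p*w^2 - 320*p + 4*w^5 - 68*w^3 + 64*w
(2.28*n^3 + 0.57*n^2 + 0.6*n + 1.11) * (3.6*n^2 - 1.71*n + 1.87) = 8.208*n^5 - 1.8468*n^4 + 5.4489*n^3 + 4.0359*n^2 - 0.7761*n + 2.0757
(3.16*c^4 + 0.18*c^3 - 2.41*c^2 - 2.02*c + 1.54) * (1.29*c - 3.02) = 4.0764*c^5 - 9.311*c^4 - 3.6525*c^3 + 4.6724*c^2 + 8.087*c - 4.6508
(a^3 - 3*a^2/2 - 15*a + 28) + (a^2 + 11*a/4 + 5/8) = a^3 - a^2/2 - 49*a/4 + 229/8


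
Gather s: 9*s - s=8*s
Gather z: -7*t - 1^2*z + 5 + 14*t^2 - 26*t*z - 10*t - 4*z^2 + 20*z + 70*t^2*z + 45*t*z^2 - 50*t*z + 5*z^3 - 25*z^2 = 14*t^2 - 17*t + 5*z^3 + z^2*(45*t - 29) + z*(70*t^2 - 76*t + 19) + 5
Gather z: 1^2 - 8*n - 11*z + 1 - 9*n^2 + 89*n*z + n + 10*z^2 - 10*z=-9*n^2 - 7*n + 10*z^2 + z*(89*n - 21) + 2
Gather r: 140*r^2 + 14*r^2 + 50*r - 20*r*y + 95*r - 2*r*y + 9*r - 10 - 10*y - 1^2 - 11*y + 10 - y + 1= 154*r^2 + r*(154 - 22*y) - 22*y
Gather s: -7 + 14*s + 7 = 14*s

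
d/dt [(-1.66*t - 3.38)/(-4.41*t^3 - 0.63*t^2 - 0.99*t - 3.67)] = (-14.6412*t^3 - 45.7632*t^2 - 4.2588*t + 2.746)/(19.4481*t^6 + 5.5566*t^5 + 9.1287*t^4 + 33.6168*t^3 + 5.6043*t^2 + 7.2666*t + 13.4689)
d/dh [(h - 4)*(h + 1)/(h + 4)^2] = (11*h - 4)/(h^3 + 12*h^2 + 48*h + 64)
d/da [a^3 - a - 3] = 3*a^2 - 1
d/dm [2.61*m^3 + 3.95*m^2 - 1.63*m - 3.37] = 7.83*m^2 + 7.9*m - 1.63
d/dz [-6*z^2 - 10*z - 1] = -12*z - 10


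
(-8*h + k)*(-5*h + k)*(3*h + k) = 120*h^3 + h^2*k - 10*h*k^2 + k^3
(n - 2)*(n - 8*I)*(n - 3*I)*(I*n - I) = I*n^4 + 11*n^3 - 3*I*n^3 - 33*n^2 - 22*I*n^2 + 22*n + 72*I*n - 48*I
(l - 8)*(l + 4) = l^2 - 4*l - 32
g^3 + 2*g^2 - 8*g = g*(g - 2)*(g + 4)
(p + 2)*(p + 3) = p^2 + 5*p + 6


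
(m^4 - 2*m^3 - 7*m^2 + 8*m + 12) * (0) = 0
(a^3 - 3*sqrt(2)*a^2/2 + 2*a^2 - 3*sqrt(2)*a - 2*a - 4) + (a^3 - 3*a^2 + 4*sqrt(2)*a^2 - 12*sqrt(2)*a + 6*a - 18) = 2*a^3 - a^2 + 5*sqrt(2)*a^2/2 - 15*sqrt(2)*a + 4*a - 22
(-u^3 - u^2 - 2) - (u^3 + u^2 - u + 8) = -2*u^3 - 2*u^2 + u - 10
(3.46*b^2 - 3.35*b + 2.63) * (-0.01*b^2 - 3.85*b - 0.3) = -0.0346*b^4 - 13.2875*b^3 + 11.8332*b^2 - 9.1205*b - 0.789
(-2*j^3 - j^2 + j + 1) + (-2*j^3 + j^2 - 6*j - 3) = -4*j^3 - 5*j - 2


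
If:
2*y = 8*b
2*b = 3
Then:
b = 3/2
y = 6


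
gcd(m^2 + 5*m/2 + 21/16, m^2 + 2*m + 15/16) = m + 3/4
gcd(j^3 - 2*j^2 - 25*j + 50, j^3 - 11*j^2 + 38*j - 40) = j^2 - 7*j + 10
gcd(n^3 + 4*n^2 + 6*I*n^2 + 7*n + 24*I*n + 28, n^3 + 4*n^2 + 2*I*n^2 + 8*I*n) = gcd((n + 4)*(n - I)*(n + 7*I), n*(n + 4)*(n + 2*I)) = n + 4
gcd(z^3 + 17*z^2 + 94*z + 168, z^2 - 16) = z + 4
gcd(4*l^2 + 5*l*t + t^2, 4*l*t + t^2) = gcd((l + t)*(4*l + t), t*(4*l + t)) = 4*l + t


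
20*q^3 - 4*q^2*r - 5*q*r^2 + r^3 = (-5*q + r)*(-2*q + r)*(2*q + r)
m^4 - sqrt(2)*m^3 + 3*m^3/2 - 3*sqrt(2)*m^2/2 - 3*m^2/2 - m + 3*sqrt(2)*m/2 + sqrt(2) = (m - 1)*(m + 1/2)*(m + 2)*(m - sqrt(2))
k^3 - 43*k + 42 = (k - 6)*(k - 1)*(k + 7)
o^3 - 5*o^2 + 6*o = o*(o - 3)*(o - 2)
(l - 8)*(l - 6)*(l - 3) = l^3 - 17*l^2 + 90*l - 144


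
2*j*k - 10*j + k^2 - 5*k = (2*j + k)*(k - 5)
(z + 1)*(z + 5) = z^2 + 6*z + 5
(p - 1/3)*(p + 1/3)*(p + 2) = p^3 + 2*p^2 - p/9 - 2/9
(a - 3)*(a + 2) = a^2 - a - 6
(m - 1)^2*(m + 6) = m^3 + 4*m^2 - 11*m + 6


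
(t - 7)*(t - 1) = t^2 - 8*t + 7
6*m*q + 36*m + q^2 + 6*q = (6*m + q)*(q + 6)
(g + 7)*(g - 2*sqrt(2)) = g^2 - 2*sqrt(2)*g + 7*g - 14*sqrt(2)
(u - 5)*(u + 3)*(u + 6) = u^3 + 4*u^2 - 27*u - 90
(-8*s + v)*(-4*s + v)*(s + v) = 32*s^3 + 20*s^2*v - 11*s*v^2 + v^3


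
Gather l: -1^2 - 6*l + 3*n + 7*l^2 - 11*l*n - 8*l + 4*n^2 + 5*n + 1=7*l^2 + l*(-11*n - 14) + 4*n^2 + 8*n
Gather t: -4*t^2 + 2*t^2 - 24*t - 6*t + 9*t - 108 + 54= -2*t^2 - 21*t - 54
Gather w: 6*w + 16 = 6*w + 16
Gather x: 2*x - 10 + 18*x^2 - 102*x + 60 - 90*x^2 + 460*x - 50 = -72*x^2 + 360*x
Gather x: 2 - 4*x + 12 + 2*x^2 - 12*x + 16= 2*x^2 - 16*x + 30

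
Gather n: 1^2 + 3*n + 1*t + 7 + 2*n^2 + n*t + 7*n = 2*n^2 + n*(t + 10) + t + 8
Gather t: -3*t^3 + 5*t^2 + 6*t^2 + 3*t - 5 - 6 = -3*t^3 + 11*t^2 + 3*t - 11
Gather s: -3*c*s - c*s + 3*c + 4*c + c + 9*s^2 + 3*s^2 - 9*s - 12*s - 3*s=8*c + 12*s^2 + s*(-4*c - 24)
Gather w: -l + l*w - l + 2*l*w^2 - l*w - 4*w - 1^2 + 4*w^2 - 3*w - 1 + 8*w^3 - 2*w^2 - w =-2*l + 8*w^3 + w^2*(2*l + 2) - 8*w - 2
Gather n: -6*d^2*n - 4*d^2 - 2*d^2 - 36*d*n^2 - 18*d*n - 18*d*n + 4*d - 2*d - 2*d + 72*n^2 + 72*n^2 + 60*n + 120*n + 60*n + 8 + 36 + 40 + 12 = -6*d^2 + n^2*(144 - 36*d) + n*(-6*d^2 - 36*d + 240) + 96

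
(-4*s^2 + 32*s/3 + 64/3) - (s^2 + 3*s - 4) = -5*s^2 + 23*s/3 + 76/3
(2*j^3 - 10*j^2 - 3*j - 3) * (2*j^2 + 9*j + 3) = 4*j^5 - 2*j^4 - 90*j^3 - 63*j^2 - 36*j - 9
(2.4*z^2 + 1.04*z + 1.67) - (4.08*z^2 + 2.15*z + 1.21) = -1.68*z^2 - 1.11*z + 0.46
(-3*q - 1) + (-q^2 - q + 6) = -q^2 - 4*q + 5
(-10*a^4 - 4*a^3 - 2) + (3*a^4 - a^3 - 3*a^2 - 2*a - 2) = -7*a^4 - 5*a^3 - 3*a^2 - 2*a - 4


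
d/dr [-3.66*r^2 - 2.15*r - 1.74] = -7.32*r - 2.15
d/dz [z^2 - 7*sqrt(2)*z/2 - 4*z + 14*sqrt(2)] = 2*z - 7*sqrt(2)/2 - 4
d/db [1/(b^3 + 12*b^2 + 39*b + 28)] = 3*(-b^2 - 8*b - 13)/(b^3 + 12*b^2 + 39*b + 28)^2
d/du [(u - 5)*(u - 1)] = 2*u - 6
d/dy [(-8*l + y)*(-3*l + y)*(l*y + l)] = l*(24*l^2 - 22*l*y - 11*l + 3*y^2 + 2*y)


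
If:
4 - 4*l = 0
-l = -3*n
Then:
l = 1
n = 1/3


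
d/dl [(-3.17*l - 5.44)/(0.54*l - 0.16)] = (1.860192*l - 0.551168)/(0.54*l - 0.16)^3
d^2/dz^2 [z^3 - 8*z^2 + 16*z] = 6*z - 16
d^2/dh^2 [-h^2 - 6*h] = -2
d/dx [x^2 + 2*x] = 2*x + 2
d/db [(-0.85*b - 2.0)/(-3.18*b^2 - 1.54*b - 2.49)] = (2.703*b^2 + 1.309*b - (0.85*b + 2.0)*(6.36*b + 1.54) + 2.1165)/(3.18*b^2 + 1.54*b + 2.49)^2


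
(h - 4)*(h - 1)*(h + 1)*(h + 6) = h^4 + 2*h^3 - 25*h^2 - 2*h + 24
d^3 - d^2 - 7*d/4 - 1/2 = (d - 2)*(d + 1/2)^2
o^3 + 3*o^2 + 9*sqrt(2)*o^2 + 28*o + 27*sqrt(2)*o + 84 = (o + 3)*(o + 2*sqrt(2))*(o + 7*sqrt(2))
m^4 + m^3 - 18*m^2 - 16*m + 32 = (m - 4)*(m - 1)*(m + 2)*(m + 4)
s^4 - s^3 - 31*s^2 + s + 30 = (s - 6)*(s - 1)*(s + 1)*(s + 5)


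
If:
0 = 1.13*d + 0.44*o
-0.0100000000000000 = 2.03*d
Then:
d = -0.00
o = 0.01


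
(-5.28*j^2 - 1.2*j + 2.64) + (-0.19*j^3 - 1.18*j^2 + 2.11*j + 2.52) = -0.19*j^3 - 6.46*j^2 + 0.91*j + 5.16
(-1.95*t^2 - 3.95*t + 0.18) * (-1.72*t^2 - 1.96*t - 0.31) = 3.354*t^4 + 10.616*t^3 + 8.0369*t^2 + 0.8717*t - 0.0558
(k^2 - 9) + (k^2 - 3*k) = 2*k^2 - 3*k - 9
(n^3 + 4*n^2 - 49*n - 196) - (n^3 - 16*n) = 4*n^2 - 33*n - 196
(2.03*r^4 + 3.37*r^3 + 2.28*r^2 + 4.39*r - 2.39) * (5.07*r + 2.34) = 10.2921*r^5 + 21.8361*r^4 + 19.4454*r^3 + 27.5925*r^2 - 1.8447*r - 5.5926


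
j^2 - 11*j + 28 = (j - 7)*(j - 4)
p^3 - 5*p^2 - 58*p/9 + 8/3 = (p - 6)*(p - 1/3)*(p + 4/3)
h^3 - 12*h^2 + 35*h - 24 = (h - 8)*(h - 3)*(h - 1)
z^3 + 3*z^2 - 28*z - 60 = (z - 5)*(z + 2)*(z + 6)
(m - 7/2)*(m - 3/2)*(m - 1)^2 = m^4 - 7*m^3 + 65*m^2/4 - 31*m/2 + 21/4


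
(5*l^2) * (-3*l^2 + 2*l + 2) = -15*l^4 + 10*l^3 + 10*l^2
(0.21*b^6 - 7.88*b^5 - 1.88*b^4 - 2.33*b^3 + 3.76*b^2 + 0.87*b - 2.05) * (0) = 0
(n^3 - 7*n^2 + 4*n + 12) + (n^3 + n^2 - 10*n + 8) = 2*n^3 - 6*n^2 - 6*n + 20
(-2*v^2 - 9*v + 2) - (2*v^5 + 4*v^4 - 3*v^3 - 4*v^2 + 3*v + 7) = -2*v^5 - 4*v^4 + 3*v^3 + 2*v^2 - 12*v - 5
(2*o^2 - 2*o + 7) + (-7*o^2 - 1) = -5*o^2 - 2*o + 6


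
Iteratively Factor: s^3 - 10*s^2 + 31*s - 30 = (s - 2)*(s^2 - 8*s + 15) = (s - 3)*(s - 2)*(s - 5)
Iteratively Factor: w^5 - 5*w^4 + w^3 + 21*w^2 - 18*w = (w)*(w^4 - 5*w^3 + w^2 + 21*w - 18) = w*(w - 3)*(w^3 - 2*w^2 - 5*w + 6) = w*(w - 3)*(w + 2)*(w^2 - 4*w + 3) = w*(w - 3)^2*(w + 2)*(w - 1)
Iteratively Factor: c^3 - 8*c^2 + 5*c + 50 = (c - 5)*(c^2 - 3*c - 10) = (c - 5)^2*(c + 2)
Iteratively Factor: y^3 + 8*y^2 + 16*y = (y + 4)*(y^2 + 4*y) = (y + 4)^2*(y)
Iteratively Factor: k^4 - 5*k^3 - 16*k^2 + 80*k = (k - 4)*(k^3 - k^2 - 20*k) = k*(k - 4)*(k^2 - k - 20) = k*(k - 4)*(k + 4)*(k - 5)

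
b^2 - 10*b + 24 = (b - 6)*(b - 4)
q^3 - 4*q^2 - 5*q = q*(q - 5)*(q + 1)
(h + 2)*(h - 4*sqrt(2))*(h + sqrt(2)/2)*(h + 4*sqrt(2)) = h^4 + sqrt(2)*h^3/2 + 2*h^3 - 32*h^2 + sqrt(2)*h^2 - 64*h - 16*sqrt(2)*h - 32*sqrt(2)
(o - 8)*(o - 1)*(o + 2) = o^3 - 7*o^2 - 10*o + 16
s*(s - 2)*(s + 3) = s^3 + s^2 - 6*s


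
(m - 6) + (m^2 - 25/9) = m^2 + m - 79/9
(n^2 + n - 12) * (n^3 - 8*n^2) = n^5 - 7*n^4 - 20*n^3 + 96*n^2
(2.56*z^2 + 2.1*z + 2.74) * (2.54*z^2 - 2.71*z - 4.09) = 6.5024*z^4 - 1.6036*z^3 - 9.2018*z^2 - 16.0144*z - 11.2066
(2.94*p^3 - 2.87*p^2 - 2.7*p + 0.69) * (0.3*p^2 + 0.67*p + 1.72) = 0.882*p^5 + 1.1088*p^4 + 2.3239*p^3 - 6.5384*p^2 - 4.1817*p + 1.1868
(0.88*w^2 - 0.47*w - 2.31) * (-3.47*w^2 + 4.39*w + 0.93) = -3.0536*w^4 + 5.4941*w^3 + 6.7708*w^2 - 10.578*w - 2.1483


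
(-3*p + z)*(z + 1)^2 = -3*p*z^2 - 6*p*z - 3*p + z^3 + 2*z^2 + z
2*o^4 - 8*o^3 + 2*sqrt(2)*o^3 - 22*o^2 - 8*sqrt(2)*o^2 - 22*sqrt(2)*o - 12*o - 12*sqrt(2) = (o - 6)*(o + sqrt(2))*(sqrt(2)*o + sqrt(2))^2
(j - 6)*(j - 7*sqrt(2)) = j^2 - 7*sqrt(2)*j - 6*j + 42*sqrt(2)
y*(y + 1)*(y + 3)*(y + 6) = y^4 + 10*y^3 + 27*y^2 + 18*y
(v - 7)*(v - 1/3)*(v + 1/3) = v^3 - 7*v^2 - v/9 + 7/9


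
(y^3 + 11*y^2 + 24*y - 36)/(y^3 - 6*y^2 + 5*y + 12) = (y^3 + 11*y^2 + 24*y - 36)/(y^3 - 6*y^2 + 5*y + 12)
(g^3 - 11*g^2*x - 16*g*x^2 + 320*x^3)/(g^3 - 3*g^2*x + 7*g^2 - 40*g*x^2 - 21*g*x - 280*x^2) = (g - 8*x)/(g + 7)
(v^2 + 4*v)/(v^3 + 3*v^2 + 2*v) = (v + 4)/(v^2 + 3*v + 2)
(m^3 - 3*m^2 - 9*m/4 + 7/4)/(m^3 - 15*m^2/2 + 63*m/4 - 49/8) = 2*(m + 1)/(2*m - 7)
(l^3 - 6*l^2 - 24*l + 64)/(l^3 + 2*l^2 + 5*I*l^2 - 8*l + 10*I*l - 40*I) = (l - 8)/(l + 5*I)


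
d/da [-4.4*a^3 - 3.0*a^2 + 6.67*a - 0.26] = -13.2*a^2 - 6.0*a + 6.67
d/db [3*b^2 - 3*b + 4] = 6*b - 3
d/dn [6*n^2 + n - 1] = 12*n + 1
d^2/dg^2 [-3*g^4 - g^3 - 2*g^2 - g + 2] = -36*g^2 - 6*g - 4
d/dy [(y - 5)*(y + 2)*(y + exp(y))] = y^2*exp(y) + 3*y^2 - y*exp(y) - 6*y - 13*exp(y) - 10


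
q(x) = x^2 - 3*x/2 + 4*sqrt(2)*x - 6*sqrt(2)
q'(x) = 2*x - 3/2 + 4*sqrt(2)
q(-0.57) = -10.53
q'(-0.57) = 3.02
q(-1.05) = -11.75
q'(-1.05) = 2.06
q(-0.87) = -11.34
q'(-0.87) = 2.42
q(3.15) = 14.53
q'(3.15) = 10.46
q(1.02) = -3.20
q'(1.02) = 6.20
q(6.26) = 56.72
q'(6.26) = 16.68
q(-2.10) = -12.80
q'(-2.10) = -0.04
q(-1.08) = -11.81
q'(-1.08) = 2.00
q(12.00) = 185.40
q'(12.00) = 28.16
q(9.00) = 109.93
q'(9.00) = 22.16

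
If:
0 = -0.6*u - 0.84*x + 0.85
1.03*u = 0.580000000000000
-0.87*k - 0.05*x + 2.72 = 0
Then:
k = 3.09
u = 0.56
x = 0.61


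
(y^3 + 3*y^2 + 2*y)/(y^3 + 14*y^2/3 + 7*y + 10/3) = 3*y/(3*y + 5)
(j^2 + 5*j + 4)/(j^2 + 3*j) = (j^2 + 5*j + 4)/(j*(j + 3))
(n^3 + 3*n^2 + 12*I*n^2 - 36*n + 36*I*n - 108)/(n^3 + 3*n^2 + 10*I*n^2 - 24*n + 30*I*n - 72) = (n + 6*I)/(n + 4*I)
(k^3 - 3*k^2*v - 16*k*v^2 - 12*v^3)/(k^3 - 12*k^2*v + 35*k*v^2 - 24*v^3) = (k^3 - 3*k^2*v - 16*k*v^2 - 12*v^3)/(k^3 - 12*k^2*v + 35*k*v^2 - 24*v^3)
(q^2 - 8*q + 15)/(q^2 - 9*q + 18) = (q - 5)/(q - 6)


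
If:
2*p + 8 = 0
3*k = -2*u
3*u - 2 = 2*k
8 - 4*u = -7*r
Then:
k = -4/13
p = -4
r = -80/91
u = 6/13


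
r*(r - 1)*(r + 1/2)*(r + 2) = r^4 + 3*r^3/2 - 3*r^2/2 - r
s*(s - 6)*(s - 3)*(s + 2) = s^4 - 7*s^3 + 36*s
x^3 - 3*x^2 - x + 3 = (x - 3)*(x - 1)*(x + 1)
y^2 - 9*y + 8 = (y - 8)*(y - 1)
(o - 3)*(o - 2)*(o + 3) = o^3 - 2*o^2 - 9*o + 18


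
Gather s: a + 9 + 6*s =a + 6*s + 9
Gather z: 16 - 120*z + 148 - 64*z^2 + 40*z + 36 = -64*z^2 - 80*z + 200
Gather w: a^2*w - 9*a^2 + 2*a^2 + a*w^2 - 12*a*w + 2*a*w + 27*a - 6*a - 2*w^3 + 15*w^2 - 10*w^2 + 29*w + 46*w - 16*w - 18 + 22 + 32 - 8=-7*a^2 + 21*a - 2*w^3 + w^2*(a + 5) + w*(a^2 - 10*a + 59) + 28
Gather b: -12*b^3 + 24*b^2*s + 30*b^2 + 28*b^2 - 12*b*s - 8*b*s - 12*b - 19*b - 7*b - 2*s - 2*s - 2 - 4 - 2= -12*b^3 + b^2*(24*s + 58) + b*(-20*s - 38) - 4*s - 8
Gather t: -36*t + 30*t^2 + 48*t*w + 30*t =30*t^2 + t*(48*w - 6)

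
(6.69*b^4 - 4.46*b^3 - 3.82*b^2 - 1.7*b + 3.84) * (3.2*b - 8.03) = 21.408*b^5 - 67.9927*b^4 + 23.5898*b^3 + 25.2346*b^2 + 25.939*b - 30.8352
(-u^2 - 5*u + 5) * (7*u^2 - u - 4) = -7*u^4 - 34*u^3 + 44*u^2 + 15*u - 20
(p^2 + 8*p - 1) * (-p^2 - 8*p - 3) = -p^4 - 16*p^3 - 66*p^2 - 16*p + 3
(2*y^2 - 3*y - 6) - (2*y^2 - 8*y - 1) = 5*y - 5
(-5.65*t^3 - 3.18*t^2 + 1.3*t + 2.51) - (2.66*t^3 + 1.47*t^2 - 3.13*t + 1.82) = -8.31*t^3 - 4.65*t^2 + 4.43*t + 0.69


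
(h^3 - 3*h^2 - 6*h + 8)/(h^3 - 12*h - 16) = (h - 1)/(h + 2)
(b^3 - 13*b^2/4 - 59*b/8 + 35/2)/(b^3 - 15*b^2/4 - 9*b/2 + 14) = (b + 5/2)/(b + 2)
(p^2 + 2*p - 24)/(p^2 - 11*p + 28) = (p + 6)/(p - 7)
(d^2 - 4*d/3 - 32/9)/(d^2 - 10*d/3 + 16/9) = (3*d + 4)/(3*d - 2)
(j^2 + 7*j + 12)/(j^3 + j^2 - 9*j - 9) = (j + 4)/(j^2 - 2*j - 3)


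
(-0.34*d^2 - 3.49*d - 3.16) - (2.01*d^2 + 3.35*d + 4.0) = -2.35*d^2 - 6.84*d - 7.16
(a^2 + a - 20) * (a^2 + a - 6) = a^4 + 2*a^3 - 25*a^2 - 26*a + 120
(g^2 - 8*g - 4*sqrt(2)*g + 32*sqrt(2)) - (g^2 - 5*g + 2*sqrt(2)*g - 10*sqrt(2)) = -6*sqrt(2)*g - 3*g + 42*sqrt(2)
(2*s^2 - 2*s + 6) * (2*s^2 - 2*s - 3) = 4*s^4 - 8*s^3 + 10*s^2 - 6*s - 18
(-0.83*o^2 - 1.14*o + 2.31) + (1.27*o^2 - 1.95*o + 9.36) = 0.44*o^2 - 3.09*o + 11.67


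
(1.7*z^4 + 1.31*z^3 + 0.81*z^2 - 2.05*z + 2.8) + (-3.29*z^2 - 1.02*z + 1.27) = 1.7*z^4 + 1.31*z^3 - 2.48*z^2 - 3.07*z + 4.07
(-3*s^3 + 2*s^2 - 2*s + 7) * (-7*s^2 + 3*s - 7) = 21*s^5 - 23*s^4 + 41*s^3 - 69*s^2 + 35*s - 49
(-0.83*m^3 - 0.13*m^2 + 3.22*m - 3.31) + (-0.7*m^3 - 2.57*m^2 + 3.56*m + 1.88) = -1.53*m^3 - 2.7*m^2 + 6.78*m - 1.43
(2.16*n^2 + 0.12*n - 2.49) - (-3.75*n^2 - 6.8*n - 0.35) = 5.91*n^2 + 6.92*n - 2.14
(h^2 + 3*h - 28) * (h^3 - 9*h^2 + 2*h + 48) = h^5 - 6*h^4 - 53*h^3 + 306*h^2 + 88*h - 1344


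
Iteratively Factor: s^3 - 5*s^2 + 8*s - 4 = (s - 1)*(s^2 - 4*s + 4) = (s - 2)*(s - 1)*(s - 2)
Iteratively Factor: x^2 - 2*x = (x)*(x - 2)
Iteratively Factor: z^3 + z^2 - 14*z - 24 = (z + 2)*(z^2 - z - 12) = (z - 4)*(z + 2)*(z + 3)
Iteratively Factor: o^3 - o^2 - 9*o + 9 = (o - 3)*(o^2 + 2*o - 3) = (o - 3)*(o - 1)*(o + 3)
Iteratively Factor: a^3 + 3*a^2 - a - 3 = (a + 3)*(a^2 - 1) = (a - 1)*(a + 3)*(a + 1)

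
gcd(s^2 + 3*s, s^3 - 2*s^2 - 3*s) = s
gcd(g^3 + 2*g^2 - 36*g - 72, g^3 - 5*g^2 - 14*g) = g + 2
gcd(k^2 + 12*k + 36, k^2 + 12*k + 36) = k^2 + 12*k + 36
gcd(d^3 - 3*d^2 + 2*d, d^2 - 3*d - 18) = 1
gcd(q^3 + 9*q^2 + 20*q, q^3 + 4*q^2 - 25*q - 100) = q^2 + 9*q + 20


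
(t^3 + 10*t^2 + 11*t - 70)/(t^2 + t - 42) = (t^2 + 3*t - 10)/(t - 6)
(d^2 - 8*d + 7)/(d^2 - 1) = (d - 7)/(d + 1)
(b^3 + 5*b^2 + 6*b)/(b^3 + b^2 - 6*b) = (b + 2)/(b - 2)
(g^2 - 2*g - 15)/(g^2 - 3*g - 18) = (g - 5)/(g - 6)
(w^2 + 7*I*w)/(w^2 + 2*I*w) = (w + 7*I)/(w + 2*I)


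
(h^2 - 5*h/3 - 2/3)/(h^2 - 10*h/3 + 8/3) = (3*h + 1)/(3*h - 4)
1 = 1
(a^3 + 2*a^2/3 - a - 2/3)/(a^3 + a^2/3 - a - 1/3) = (3*a + 2)/(3*a + 1)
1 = 1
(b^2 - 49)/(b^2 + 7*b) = (b - 7)/b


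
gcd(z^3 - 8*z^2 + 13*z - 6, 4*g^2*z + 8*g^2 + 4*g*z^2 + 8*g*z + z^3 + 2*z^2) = 1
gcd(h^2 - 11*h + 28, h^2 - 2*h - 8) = h - 4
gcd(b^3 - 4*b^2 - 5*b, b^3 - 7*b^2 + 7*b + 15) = b^2 - 4*b - 5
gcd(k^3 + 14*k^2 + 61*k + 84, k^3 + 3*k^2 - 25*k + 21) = k + 7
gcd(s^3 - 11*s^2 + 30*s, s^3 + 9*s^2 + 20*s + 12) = 1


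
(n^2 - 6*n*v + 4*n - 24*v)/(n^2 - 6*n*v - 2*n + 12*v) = (n + 4)/(n - 2)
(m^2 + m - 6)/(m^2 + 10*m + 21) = (m - 2)/(m + 7)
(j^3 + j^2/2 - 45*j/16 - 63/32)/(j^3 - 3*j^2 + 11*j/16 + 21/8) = (j + 3/2)/(j - 2)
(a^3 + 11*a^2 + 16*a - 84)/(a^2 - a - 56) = (a^2 + 4*a - 12)/(a - 8)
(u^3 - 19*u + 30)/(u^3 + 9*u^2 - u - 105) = (u - 2)/(u + 7)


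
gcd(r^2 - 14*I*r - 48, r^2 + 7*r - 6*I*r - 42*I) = r - 6*I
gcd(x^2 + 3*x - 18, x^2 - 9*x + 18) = x - 3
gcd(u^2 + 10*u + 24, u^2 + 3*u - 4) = u + 4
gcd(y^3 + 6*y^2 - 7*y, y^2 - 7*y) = y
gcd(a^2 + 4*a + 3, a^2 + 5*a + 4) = a + 1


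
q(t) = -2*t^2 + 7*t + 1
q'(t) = 7 - 4*t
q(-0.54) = -3.36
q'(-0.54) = 9.16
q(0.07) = 1.48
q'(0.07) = 6.72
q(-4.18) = -63.20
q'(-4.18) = 23.72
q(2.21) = 6.70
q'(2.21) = -1.84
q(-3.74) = -53.16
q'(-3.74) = 21.96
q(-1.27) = -11.12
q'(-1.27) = 12.08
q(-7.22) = -153.80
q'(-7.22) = 35.88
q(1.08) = 6.23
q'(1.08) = 2.68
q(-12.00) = -371.00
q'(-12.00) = 55.00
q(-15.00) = -554.00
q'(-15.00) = 67.00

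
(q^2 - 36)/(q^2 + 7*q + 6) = (q - 6)/(q + 1)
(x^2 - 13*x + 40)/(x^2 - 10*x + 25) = (x - 8)/(x - 5)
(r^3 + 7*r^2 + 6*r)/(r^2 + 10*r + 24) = r*(r + 1)/(r + 4)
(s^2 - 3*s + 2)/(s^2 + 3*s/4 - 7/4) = 4*(s - 2)/(4*s + 7)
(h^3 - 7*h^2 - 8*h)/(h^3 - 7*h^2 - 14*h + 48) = h*(h + 1)/(h^2 + h - 6)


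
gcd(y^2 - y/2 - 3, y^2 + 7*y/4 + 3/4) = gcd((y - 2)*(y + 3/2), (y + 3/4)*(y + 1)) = 1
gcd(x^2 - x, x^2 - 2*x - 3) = 1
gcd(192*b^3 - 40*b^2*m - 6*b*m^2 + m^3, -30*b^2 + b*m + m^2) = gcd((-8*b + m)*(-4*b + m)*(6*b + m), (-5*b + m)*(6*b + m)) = 6*b + m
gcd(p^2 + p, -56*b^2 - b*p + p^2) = 1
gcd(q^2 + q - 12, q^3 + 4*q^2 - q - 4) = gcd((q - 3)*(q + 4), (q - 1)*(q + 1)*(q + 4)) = q + 4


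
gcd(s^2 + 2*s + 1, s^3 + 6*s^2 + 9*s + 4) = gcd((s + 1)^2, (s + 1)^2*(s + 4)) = s^2 + 2*s + 1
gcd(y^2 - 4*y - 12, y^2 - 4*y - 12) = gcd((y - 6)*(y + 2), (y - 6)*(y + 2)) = y^2 - 4*y - 12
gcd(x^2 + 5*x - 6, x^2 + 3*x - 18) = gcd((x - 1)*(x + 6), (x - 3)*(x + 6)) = x + 6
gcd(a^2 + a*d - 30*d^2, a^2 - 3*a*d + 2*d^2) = 1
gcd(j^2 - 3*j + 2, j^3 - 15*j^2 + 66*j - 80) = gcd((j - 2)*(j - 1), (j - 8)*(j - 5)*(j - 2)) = j - 2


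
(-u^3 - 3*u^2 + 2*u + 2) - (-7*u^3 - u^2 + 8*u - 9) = 6*u^3 - 2*u^2 - 6*u + 11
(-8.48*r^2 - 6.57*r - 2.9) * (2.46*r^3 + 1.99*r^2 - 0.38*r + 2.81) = -20.8608*r^5 - 33.0374*r^4 - 16.9859*r^3 - 27.1032*r^2 - 17.3597*r - 8.149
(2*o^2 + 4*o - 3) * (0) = 0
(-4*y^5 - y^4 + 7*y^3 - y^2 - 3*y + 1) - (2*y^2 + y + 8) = -4*y^5 - y^4 + 7*y^3 - 3*y^2 - 4*y - 7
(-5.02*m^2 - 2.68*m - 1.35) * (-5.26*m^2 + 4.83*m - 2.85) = 26.4052*m^4 - 10.1498*m^3 + 8.4636*m^2 + 1.1175*m + 3.8475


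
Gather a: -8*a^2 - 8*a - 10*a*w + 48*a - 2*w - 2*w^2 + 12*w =-8*a^2 + a*(40 - 10*w) - 2*w^2 + 10*w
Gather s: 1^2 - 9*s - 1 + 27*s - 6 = 18*s - 6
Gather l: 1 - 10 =-9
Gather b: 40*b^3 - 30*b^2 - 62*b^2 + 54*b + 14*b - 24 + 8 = 40*b^3 - 92*b^2 + 68*b - 16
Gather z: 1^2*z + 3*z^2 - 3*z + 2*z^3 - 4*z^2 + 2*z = 2*z^3 - z^2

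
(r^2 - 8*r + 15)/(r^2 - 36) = (r^2 - 8*r + 15)/(r^2 - 36)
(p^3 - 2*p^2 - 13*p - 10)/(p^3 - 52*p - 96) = (p^2 - 4*p - 5)/(p^2 - 2*p - 48)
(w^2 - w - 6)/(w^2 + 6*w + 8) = (w - 3)/(w + 4)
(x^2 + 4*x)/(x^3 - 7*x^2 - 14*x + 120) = x/(x^2 - 11*x + 30)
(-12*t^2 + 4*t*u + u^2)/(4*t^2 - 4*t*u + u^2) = (-6*t - u)/(2*t - u)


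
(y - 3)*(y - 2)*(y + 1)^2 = y^4 - 3*y^3 - 3*y^2 + 7*y + 6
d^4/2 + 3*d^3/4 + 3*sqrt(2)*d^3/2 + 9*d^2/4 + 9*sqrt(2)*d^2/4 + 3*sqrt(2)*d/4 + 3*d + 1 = (d/2 + sqrt(2))*(d + 1/2)*(d + 1)*(d + sqrt(2))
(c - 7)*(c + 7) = c^2 - 49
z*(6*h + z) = 6*h*z + z^2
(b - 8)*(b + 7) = b^2 - b - 56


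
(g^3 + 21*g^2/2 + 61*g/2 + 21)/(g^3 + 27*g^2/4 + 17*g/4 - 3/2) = 2*(2*g + 7)/(4*g - 1)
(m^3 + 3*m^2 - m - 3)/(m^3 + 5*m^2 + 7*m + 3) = (m - 1)/(m + 1)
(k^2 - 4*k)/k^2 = (k - 4)/k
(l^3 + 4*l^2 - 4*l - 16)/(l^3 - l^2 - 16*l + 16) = (l^2 - 4)/(l^2 - 5*l + 4)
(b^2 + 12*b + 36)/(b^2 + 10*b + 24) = (b + 6)/(b + 4)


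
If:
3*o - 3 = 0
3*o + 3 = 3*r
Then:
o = 1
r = 2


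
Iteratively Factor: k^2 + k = (k + 1)*(k)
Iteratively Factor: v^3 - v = (v - 1)*(v^2 + v) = (v - 1)*(v + 1)*(v)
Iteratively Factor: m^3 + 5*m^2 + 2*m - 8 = (m + 4)*(m^2 + m - 2) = (m + 2)*(m + 4)*(m - 1)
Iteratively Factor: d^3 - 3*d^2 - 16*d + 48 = (d - 4)*(d^2 + d - 12) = (d - 4)*(d - 3)*(d + 4)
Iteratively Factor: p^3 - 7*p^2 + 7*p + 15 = (p - 5)*(p^2 - 2*p - 3) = (p - 5)*(p + 1)*(p - 3)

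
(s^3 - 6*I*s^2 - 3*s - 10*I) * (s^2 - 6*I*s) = s^5 - 12*I*s^4 - 39*s^3 + 8*I*s^2 - 60*s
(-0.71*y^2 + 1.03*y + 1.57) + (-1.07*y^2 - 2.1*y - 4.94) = -1.78*y^2 - 1.07*y - 3.37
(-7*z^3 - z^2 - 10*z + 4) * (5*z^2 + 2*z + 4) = -35*z^5 - 19*z^4 - 80*z^3 - 4*z^2 - 32*z + 16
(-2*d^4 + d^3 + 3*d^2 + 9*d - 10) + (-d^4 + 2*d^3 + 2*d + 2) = -3*d^4 + 3*d^3 + 3*d^2 + 11*d - 8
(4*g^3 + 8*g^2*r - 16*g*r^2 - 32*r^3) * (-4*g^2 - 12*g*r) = -16*g^5 - 80*g^4*r - 32*g^3*r^2 + 320*g^2*r^3 + 384*g*r^4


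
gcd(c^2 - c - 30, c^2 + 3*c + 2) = 1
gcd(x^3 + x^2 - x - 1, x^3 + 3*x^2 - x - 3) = x^2 - 1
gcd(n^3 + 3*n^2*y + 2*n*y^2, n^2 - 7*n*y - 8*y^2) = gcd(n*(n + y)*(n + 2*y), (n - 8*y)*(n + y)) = n + y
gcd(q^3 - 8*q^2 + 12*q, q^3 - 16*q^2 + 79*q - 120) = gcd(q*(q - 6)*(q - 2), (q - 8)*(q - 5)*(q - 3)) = 1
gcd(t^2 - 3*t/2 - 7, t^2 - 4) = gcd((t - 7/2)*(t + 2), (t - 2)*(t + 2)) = t + 2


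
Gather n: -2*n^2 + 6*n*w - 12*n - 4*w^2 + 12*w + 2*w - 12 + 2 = -2*n^2 + n*(6*w - 12) - 4*w^2 + 14*w - 10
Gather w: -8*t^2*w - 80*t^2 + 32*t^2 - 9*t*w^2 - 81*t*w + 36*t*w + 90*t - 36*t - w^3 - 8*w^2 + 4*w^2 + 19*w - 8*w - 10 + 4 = -48*t^2 + 54*t - w^3 + w^2*(-9*t - 4) + w*(-8*t^2 - 45*t + 11) - 6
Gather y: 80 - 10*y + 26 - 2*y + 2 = 108 - 12*y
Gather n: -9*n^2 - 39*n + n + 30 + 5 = -9*n^2 - 38*n + 35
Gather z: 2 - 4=-2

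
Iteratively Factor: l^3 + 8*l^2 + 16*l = (l)*(l^2 + 8*l + 16) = l*(l + 4)*(l + 4)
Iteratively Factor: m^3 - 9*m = (m - 3)*(m^2 + 3*m) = (m - 3)*(m + 3)*(m)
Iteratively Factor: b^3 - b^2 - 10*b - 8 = (b - 4)*(b^2 + 3*b + 2) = (b - 4)*(b + 1)*(b + 2)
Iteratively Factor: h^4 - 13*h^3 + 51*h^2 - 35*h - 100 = (h - 5)*(h^3 - 8*h^2 + 11*h + 20) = (h - 5)*(h - 4)*(h^2 - 4*h - 5) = (h - 5)*(h - 4)*(h + 1)*(h - 5)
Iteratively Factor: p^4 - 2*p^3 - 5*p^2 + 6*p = (p - 3)*(p^3 + p^2 - 2*p) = p*(p - 3)*(p^2 + p - 2) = p*(p - 3)*(p + 2)*(p - 1)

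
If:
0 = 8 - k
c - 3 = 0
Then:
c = 3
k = 8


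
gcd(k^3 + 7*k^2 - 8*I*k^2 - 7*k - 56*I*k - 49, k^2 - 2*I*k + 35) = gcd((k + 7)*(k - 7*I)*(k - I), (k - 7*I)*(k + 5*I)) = k - 7*I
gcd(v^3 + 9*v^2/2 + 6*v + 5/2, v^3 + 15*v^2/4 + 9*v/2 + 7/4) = v^2 + 2*v + 1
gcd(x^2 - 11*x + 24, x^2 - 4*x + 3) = x - 3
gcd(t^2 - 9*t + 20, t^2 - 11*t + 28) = t - 4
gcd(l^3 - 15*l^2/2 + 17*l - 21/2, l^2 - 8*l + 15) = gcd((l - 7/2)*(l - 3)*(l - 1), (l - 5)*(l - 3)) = l - 3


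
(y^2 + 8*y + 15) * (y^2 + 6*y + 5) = y^4 + 14*y^3 + 68*y^2 + 130*y + 75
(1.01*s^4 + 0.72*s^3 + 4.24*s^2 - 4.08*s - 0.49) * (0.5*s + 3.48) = 0.505*s^5 + 3.8748*s^4 + 4.6256*s^3 + 12.7152*s^2 - 14.4434*s - 1.7052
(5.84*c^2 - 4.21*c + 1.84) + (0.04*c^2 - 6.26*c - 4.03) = 5.88*c^2 - 10.47*c - 2.19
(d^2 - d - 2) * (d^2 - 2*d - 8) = d^4 - 3*d^3 - 8*d^2 + 12*d + 16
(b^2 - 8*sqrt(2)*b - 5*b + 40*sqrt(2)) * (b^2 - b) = b^4 - 8*sqrt(2)*b^3 - 6*b^3 + 5*b^2 + 48*sqrt(2)*b^2 - 40*sqrt(2)*b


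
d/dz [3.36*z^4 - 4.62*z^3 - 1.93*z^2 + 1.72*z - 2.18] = 13.44*z^3 - 13.86*z^2 - 3.86*z + 1.72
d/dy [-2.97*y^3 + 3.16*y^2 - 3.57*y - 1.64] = -8.91*y^2 + 6.32*y - 3.57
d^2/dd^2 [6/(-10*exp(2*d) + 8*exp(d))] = 12*((5*exp(d) - 4)*(5*exp(d) - 1) - 2*(5*exp(d) - 2)^2)*exp(-d)/(5*exp(d) - 4)^3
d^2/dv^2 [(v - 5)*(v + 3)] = 2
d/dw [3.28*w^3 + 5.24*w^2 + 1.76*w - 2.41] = 9.84*w^2 + 10.48*w + 1.76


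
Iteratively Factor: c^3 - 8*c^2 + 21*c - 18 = (c - 2)*(c^2 - 6*c + 9) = (c - 3)*(c - 2)*(c - 3)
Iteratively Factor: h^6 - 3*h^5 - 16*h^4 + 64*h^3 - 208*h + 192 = (h + 4)*(h^5 - 7*h^4 + 12*h^3 + 16*h^2 - 64*h + 48) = (h - 3)*(h + 4)*(h^4 - 4*h^3 + 16*h - 16) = (h - 3)*(h + 2)*(h + 4)*(h^3 - 6*h^2 + 12*h - 8) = (h - 3)*(h - 2)*(h + 2)*(h + 4)*(h^2 - 4*h + 4) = (h - 3)*(h - 2)^2*(h + 2)*(h + 4)*(h - 2)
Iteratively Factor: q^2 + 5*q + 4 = (q + 1)*(q + 4)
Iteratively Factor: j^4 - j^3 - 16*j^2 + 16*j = (j - 4)*(j^3 + 3*j^2 - 4*j) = (j - 4)*(j - 1)*(j^2 + 4*j) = j*(j - 4)*(j - 1)*(j + 4)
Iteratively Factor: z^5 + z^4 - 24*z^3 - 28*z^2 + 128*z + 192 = (z - 3)*(z^4 + 4*z^3 - 12*z^2 - 64*z - 64) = (z - 3)*(z + 4)*(z^3 - 12*z - 16) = (z - 3)*(z + 2)*(z + 4)*(z^2 - 2*z - 8) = (z - 3)*(z + 2)^2*(z + 4)*(z - 4)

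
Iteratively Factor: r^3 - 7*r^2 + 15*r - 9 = (r - 3)*(r^2 - 4*r + 3) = (r - 3)*(r - 1)*(r - 3)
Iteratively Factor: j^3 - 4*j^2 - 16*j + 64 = (j - 4)*(j^2 - 16) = (j - 4)^2*(j + 4)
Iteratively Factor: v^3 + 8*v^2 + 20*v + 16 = (v + 4)*(v^2 + 4*v + 4) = (v + 2)*(v + 4)*(v + 2)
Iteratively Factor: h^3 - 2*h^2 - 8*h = (h - 4)*(h^2 + 2*h) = h*(h - 4)*(h + 2)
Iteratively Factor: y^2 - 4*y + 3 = (y - 1)*(y - 3)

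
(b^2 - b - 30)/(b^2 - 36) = (b + 5)/(b + 6)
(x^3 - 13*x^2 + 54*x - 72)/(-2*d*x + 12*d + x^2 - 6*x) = (x^2 - 7*x + 12)/(-2*d + x)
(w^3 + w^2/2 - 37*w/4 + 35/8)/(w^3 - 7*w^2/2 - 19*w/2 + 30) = (w^2 + 3*w - 7/4)/(w^2 - w - 12)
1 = 1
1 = 1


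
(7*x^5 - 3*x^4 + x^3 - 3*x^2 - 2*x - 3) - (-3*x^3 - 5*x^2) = 7*x^5 - 3*x^4 + 4*x^3 + 2*x^2 - 2*x - 3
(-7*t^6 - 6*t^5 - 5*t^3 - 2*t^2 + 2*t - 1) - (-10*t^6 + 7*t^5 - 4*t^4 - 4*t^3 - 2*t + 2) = 3*t^6 - 13*t^5 + 4*t^4 - t^3 - 2*t^2 + 4*t - 3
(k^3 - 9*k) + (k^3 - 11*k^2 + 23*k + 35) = 2*k^3 - 11*k^2 + 14*k + 35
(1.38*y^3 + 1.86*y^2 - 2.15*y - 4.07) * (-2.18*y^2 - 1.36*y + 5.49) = -3.0084*y^5 - 5.9316*y^4 + 9.7336*y^3 + 22.008*y^2 - 6.2683*y - 22.3443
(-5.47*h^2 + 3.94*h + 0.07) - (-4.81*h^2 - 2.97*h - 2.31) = -0.66*h^2 + 6.91*h + 2.38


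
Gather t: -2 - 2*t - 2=-2*t - 4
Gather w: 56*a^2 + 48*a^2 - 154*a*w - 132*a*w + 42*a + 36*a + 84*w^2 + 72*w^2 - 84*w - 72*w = 104*a^2 + 78*a + 156*w^2 + w*(-286*a - 156)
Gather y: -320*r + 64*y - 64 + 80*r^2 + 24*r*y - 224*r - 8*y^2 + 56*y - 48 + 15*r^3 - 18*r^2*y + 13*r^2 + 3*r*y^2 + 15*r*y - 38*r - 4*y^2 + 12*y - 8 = 15*r^3 + 93*r^2 - 582*r + y^2*(3*r - 12) + y*(-18*r^2 + 39*r + 132) - 120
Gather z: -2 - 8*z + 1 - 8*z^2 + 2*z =-8*z^2 - 6*z - 1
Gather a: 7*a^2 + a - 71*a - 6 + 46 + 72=7*a^2 - 70*a + 112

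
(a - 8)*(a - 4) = a^2 - 12*a + 32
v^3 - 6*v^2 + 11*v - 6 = (v - 3)*(v - 2)*(v - 1)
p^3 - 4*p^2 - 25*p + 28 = (p - 7)*(p - 1)*(p + 4)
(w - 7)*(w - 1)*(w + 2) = w^3 - 6*w^2 - 9*w + 14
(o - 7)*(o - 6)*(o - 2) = o^3 - 15*o^2 + 68*o - 84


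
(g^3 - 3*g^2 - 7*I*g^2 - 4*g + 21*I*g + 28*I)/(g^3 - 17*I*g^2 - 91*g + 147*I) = (g^2 - 3*g - 4)/(g^2 - 10*I*g - 21)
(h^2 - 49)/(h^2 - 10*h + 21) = (h + 7)/(h - 3)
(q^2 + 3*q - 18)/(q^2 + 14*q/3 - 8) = 3*(q - 3)/(3*q - 4)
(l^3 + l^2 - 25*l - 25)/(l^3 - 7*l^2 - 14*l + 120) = (l^2 + 6*l + 5)/(l^2 - 2*l - 24)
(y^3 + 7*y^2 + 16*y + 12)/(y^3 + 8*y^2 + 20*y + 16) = (y + 3)/(y + 4)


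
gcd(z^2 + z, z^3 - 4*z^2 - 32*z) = z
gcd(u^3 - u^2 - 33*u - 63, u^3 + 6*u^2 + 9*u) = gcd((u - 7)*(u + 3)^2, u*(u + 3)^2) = u^2 + 6*u + 9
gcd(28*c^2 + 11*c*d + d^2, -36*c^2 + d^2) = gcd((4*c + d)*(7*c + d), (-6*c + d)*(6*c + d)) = 1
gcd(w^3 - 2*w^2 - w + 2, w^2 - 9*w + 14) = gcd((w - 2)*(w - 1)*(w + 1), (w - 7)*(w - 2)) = w - 2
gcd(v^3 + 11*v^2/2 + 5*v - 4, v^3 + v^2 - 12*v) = v + 4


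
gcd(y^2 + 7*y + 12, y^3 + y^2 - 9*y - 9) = y + 3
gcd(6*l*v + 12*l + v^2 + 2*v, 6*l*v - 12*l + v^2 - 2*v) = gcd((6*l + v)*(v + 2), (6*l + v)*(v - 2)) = 6*l + v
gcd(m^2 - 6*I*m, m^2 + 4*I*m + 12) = 1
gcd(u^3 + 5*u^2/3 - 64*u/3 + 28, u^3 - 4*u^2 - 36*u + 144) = u + 6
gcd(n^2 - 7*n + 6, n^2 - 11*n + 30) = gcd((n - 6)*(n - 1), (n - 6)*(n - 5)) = n - 6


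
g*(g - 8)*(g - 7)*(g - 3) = g^4 - 18*g^3 + 101*g^2 - 168*g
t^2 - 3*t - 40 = (t - 8)*(t + 5)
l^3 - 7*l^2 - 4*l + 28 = (l - 7)*(l - 2)*(l + 2)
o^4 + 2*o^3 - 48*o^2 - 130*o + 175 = (o - 7)*(o - 1)*(o + 5)^2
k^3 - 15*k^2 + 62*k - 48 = (k - 8)*(k - 6)*(k - 1)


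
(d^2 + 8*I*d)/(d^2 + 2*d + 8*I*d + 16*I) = d/(d + 2)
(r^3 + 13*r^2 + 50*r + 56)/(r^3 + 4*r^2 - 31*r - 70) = (r + 4)/(r - 5)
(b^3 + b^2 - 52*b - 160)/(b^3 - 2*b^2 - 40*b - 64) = (b + 5)/(b + 2)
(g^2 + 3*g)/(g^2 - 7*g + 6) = g*(g + 3)/(g^2 - 7*g + 6)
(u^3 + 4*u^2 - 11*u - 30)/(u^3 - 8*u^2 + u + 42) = (u + 5)/(u - 7)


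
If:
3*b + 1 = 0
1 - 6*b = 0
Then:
No Solution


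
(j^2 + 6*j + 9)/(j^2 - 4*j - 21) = (j + 3)/(j - 7)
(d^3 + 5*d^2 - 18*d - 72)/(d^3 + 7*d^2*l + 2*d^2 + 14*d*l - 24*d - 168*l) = (d + 3)/(d + 7*l)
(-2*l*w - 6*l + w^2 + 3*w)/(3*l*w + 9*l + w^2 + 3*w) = (-2*l + w)/(3*l + w)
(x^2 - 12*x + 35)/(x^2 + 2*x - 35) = (x - 7)/(x + 7)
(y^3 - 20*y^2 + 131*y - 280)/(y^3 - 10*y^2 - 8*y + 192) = (y^2 - 12*y + 35)/(y^2 - 2*y - 24)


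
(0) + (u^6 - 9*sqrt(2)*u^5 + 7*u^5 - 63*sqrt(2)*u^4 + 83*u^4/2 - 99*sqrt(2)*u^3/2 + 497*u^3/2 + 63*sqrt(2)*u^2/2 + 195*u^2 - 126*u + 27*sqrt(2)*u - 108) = u^6 - 9*sqrt(2)*u^5 + 7*u^5 - 63*sqrt(2)*u^4 + 83*u^4/2 - 99*sqrt(2)*u^3/2 + 497*u^3/2 + 63*sqrt(2)*u^2/2 + 195*u^2 - 126*u + 27*sqrt(2)*u - 108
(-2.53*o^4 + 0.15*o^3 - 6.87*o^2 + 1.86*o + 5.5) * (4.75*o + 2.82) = -12.0175*o^5 - 6.4221*o^4 - 32.2095*o^3 - 10.5384*o^2 + 31.3702*o + 15.51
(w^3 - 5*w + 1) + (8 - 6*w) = w^3 - 11*w + 9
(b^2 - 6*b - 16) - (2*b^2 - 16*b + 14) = -b^2 + 10*b - 30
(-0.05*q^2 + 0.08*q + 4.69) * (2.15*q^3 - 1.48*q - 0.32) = -0.1075*q^5 + 0.172*q^4 + 10.1575*q^3 - 0.1024*q^2 - 6.9668*q - 1.5008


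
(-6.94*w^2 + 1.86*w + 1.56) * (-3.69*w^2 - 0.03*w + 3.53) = 25.6086*w^4 - 6.6552*w^3 - 30.3104*w^2 + 6.519*w + 5.5068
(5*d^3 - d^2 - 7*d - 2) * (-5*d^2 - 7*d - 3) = -25*d^5 - 30*d^4 + 27*d^3 + 62*d^2 + 35*d + 6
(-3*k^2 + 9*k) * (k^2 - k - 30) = -3*k^4 + 12*k^3 + 81*k^2 - 270*k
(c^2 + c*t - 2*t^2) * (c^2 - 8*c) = c^4 + c^3*t - 8*c^3 - 2*c^2*t^2 - 8*c^2*t + 16*c*t^2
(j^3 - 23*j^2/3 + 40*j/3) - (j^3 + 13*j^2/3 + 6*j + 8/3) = -12*j^2 + 22*j/3 - 8/3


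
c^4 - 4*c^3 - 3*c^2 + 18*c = c*(c - 3)^2*(c + 2)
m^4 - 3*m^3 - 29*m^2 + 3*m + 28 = (m - 7)*(m - 1)*(m + 1)*(m + 4)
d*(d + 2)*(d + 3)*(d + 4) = d^4 + 9*d^3 + 26*d^2 + 24*d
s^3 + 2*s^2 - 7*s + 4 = (s - 1)^2*(s + 4)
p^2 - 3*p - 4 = (p - 4)*(p + 1)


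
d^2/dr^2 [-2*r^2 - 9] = -4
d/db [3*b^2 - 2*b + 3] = 6*b - 2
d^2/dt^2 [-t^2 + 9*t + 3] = -2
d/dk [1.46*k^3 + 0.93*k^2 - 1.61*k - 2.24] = 4.38*k^2 + 1.86*k - 1.61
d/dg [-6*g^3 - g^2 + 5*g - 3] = -18*g^2 - 2*g + 5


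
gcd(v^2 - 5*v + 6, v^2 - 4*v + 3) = v - 3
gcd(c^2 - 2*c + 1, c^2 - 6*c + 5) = c - 1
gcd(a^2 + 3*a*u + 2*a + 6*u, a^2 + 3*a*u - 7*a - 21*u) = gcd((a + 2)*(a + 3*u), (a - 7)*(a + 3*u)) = a + 3*u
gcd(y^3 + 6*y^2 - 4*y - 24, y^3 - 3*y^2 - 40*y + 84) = y^2 + 4*y - 12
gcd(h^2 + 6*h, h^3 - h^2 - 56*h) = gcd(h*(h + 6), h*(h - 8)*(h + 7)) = h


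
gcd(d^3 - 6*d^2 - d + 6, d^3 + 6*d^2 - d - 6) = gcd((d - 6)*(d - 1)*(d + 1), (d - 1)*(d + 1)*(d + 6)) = d^2 - 1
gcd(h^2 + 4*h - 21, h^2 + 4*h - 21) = h^2 + 4*h - 21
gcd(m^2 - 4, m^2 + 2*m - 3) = 1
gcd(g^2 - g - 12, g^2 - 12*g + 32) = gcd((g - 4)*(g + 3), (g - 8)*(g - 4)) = g - 4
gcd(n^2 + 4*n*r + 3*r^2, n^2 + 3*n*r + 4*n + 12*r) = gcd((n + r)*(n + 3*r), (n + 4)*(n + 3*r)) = n + 3*r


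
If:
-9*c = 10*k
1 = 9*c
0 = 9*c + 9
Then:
No Solution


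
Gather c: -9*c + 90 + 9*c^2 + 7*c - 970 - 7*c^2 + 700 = 2*c^2 - 2*c - 180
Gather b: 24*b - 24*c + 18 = 24*b - 24*c + 18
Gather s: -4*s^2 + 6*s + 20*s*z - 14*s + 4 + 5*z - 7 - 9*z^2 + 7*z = -4*s^2 + s*(20*z - 8) - 9*z^2 + 12*z - 3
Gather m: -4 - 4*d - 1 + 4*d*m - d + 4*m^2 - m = -5*d + 4*m^2 + m*(4*d - 1) - 5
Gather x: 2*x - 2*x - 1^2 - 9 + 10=0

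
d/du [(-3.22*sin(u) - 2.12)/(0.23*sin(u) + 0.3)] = -0.4784*cos(u)/(0.23*sin(u) + 0.3)^2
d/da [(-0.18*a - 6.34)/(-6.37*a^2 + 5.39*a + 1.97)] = (-1.1466*a^2 - 80.7716*a + 33.818)/(40.5769*a^4 - 68.6686*a^3 + 3.9543*a^2 + 21.2366*a + 3.8809)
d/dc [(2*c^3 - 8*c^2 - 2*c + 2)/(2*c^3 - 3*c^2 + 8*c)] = 2*(5*c^4 + 20*c^3 - 41*c^2 + 6*c - 8)/(c^2*(4*c^4 - 12*c^3 + 41*c^2 - 48*c + 64))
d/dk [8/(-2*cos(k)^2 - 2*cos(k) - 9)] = -(16*sin(k) + 16*sin(2*k))/(2*cos(k) + cos(2*k) + 10)^2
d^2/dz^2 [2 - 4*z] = 0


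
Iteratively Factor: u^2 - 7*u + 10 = (u - 5)*(u - 2)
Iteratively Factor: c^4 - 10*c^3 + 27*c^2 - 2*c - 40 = (c - 4)*(c^3 - 6*c^2 + 3*c + 10) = (c - 5)*(c - 4)*(c^2 - c - 2) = (c - 5)*(c - 4)*(c - 2)*(c + 1)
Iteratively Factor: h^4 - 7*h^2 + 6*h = (h - 2)*(h^3 + 2*h^2 - 3*h) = (h - 2)*(h + 3)*(h^2 - h) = h*(h - 2)*(h + 3)*(h - 1)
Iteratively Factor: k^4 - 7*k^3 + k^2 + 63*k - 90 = (k + 3)*(k^3 - 10*k^2 + 31*k - 30) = (k - 2)*(k + 3)*(k^2 - 8*k + 15) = (k - 5)*(k - 2)*(k + 3)*(k - 3)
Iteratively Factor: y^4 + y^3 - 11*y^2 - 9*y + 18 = (y - 1)*(y^3 + 2*y^2 - 9*y - 18) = (y - 3)*(y - 1)*(y^2 + 5*y + 6) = (y - 3)*(y - 1)*(y + 2)*(y + 3)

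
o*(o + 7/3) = o^2 + 7*o/3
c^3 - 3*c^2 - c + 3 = (c - 3)*(c - 1)*(c + 1)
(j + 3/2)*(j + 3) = j^2 + 9*j/2 + 9/2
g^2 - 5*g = g*(g - 5)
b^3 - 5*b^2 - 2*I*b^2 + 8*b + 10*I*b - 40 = (b - 5)*(b - 4*I)*(b + 2*I)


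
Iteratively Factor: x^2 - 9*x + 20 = (x - 4)*(x - 5)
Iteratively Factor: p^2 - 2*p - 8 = (p - 4)*(p + 2)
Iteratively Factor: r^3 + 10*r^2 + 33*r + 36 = (r + 3)*(r^2 + 7*r + 12) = (r + 3)*(r + 4)*(r + 3)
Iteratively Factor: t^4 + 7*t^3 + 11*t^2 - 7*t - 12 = (t + 1)*(t^3 + 6*t^2 + 5*t - 12) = (t - 1)*(t + 1)*(t^2 + 7*t + 12) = (t - 1)*(t + 1)*(t + 4)*(t + 3)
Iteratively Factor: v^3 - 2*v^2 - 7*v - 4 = (v + 1)*(v^2 - 3*v - 4) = (v + 1)^2*(v - 4)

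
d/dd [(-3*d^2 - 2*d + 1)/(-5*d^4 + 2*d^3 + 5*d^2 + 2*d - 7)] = 2*(-15*d^5 - 12*d^4 + 14*d^3 - d^2 + 16*d + 6)/(25*d^8 - 20*d^7 - 46*d^6 + 103*d^4 - 8*d^3 - 66*d^2 - 28*d + 49)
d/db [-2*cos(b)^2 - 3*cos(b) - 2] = (4*cos(b) + 3)*sin(b)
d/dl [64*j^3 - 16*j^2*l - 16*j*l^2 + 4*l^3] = -16*j^2 - 32*j*l + 12*l^2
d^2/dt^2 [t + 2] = 0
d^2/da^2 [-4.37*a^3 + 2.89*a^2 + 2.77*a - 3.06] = 5.78 - 26.22*a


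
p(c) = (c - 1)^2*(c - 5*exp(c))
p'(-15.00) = 736.00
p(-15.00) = -3840.00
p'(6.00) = -70515.04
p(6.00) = -50278.60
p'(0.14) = 6.14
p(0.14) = -4.15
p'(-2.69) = 31.35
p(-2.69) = -41.25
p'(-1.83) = 16.48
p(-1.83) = -21.08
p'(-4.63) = 82.83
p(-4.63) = -148.30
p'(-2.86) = 34.92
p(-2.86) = -46.88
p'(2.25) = -185.53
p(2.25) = -70.61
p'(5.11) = -20742.76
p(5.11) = -13906.28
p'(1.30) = -11.79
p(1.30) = -1.53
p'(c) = (1 - 5*exp(c))*(c - 1)^2 + (c - 5*exp(c))*(2*c - 2) = (c - 1)*(2*c + (1 - 5*exp(c))*(c - 1) - 10*exp(c))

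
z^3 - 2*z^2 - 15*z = z*(z - 5)*(z + 3)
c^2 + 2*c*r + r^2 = (c + r)^2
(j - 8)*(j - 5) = j^2 - 13*j + 40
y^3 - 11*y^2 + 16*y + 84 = (y - 7)*(y - 6)*(y + 2)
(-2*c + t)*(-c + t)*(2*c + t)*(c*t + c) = 4*c^4*t + 4*c^4 - 4*c^3*t^2 - 4*c^3*t - c^2*t^3 - c^2*t^2 + c*t^4 + c*t^3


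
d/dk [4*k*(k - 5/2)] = 8*k - 10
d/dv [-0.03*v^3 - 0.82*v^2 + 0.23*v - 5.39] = -0.09*v^2 - 1.64*v + 0.23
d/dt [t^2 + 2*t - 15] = 2*t + 2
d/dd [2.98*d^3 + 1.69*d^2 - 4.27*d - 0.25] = 8.94*d^2 + 3.38*d - 4.27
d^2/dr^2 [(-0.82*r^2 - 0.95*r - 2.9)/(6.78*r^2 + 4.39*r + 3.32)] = (-38.526672*r^3 - 689.102928*r^2 - 389.59236*r + 28.392884)/(311.665752*r^6 + 605.403828*r^5 + 849.839778*r^4 + 677.507383*r^3 + 416.145732*r^2 + 145.165008*r + 36.594368)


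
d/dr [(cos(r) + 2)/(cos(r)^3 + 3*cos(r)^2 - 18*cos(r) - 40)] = (sin(r) + sin(2*r))/((cos(r) - 4)^2*(cos(r) + 5)^2)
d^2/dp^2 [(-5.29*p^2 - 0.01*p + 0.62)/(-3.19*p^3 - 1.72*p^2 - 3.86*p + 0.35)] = (107.663138*p^6 + 0.610566000000176*p^5 - 466.208292*p^4 - 42.1709019999999*p^3 - 37.5696359999999*p^2 - 28.815084*p - 17.898914)/(32.461759*p^9 + 52.508676*p^8 + 146.151126*p^7 + 121.477831*p^6 + 165.325164*p^5 + 47.917476*p^4 + 44.742461*p^3 - 15.01248*p^2 + 1.41855*p - 0.042875)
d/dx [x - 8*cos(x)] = 8*sin(x) + 1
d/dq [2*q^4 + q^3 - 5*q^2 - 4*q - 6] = 8*q^3 + 3*q^2 - 10*q - 4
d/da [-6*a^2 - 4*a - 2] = -12*a - 4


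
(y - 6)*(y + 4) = y^2 - 2*y - 24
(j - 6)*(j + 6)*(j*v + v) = j^3*v + j^2*v - 36*j*v - 36*v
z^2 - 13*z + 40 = (z - 8)*(z - 5)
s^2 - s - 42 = (s - 7)*(s + 6)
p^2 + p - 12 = (p - 3)*(p + 4)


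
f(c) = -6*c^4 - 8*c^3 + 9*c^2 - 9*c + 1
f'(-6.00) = 4203.00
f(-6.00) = -5669.00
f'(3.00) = -819.00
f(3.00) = -647.00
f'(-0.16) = -12.40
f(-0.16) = 2.70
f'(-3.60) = 734.90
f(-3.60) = -484.48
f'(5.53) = -4702.10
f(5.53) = -6737.59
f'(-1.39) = -15.94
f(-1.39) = 29.99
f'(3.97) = -1817.50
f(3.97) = -1883.88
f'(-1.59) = -1.82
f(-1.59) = 31.87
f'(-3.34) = 557.38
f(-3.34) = -317.15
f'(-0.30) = -15.91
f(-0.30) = 4.68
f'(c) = -24*c^3 - 24*c^2 + 18*c - 9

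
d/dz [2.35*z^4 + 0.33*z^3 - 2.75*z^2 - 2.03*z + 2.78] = 9.4*z^3 + 0.99*z^2 - 5.5*z - 2.03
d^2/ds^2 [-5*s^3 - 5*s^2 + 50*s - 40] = -30*s - 10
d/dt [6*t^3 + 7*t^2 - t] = 18*t^2 + 14*t - 1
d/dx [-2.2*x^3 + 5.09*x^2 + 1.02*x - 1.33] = -6.6*x^2 + 10.18*x + 1.02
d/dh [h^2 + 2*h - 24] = 2*h + 2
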